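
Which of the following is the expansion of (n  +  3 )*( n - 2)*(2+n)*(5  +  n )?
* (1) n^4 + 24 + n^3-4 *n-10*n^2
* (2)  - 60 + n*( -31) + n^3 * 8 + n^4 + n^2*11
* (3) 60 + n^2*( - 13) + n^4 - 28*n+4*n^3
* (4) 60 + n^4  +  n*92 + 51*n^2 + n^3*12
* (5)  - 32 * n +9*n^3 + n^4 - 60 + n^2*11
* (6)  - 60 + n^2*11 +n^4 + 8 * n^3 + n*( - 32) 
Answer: 6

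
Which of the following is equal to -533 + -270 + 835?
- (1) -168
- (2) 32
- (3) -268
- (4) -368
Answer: 2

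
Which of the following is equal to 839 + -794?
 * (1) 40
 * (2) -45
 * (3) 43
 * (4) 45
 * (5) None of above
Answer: 4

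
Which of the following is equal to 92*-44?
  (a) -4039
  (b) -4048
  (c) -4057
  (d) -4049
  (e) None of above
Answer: b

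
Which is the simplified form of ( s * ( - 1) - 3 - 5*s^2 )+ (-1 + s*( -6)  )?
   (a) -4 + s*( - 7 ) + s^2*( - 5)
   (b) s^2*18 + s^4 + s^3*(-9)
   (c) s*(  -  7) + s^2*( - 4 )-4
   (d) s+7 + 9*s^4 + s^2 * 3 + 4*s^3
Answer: a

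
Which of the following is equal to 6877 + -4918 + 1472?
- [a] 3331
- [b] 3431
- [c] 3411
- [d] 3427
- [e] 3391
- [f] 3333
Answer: b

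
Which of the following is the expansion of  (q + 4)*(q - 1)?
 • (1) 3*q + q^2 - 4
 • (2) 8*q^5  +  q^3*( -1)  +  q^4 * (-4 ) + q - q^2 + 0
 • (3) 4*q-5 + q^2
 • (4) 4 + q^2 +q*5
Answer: 1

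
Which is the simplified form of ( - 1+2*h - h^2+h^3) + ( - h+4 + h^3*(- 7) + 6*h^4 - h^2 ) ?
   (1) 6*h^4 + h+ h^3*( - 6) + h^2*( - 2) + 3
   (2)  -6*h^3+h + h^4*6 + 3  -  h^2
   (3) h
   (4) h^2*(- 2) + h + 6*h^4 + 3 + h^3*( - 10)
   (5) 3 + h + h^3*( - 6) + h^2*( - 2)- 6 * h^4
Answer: 1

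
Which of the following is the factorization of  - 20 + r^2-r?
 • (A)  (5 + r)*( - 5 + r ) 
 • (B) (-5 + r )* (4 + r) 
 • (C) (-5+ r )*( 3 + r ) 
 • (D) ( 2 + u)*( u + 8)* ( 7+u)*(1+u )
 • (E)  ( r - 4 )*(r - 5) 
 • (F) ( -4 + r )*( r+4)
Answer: B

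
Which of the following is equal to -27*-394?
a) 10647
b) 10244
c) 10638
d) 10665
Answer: c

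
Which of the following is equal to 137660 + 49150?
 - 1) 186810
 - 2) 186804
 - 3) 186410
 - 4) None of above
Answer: 1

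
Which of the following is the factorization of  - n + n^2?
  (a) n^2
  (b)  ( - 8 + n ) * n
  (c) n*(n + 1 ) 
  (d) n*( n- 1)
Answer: d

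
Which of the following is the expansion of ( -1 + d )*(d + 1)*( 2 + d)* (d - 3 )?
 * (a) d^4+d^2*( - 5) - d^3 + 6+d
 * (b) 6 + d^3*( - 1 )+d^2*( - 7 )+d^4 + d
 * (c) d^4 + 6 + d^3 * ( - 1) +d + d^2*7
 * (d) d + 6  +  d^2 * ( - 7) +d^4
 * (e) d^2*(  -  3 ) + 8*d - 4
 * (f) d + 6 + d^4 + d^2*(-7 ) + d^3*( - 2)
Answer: b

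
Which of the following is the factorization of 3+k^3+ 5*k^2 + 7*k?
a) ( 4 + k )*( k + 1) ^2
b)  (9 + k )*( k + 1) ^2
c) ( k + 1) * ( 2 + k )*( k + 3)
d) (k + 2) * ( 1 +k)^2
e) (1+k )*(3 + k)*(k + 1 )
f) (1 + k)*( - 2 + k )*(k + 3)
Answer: e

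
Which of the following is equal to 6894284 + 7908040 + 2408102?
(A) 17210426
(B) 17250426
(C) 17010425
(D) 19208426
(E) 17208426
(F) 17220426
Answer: A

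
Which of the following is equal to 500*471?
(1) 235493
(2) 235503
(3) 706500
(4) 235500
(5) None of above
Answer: 4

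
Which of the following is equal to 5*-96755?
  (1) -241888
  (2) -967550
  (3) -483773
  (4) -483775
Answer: 4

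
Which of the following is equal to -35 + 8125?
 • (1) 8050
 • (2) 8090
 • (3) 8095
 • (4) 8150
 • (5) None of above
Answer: 2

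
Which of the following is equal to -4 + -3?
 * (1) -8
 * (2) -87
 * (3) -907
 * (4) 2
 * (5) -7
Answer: 5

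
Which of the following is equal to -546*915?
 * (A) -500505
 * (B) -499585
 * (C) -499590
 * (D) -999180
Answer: C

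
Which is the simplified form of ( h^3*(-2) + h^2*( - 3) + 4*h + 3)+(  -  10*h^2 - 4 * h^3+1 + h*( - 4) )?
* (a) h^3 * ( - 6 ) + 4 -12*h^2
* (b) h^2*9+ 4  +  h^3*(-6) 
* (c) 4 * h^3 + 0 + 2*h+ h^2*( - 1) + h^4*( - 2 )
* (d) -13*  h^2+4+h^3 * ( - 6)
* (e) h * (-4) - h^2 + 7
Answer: d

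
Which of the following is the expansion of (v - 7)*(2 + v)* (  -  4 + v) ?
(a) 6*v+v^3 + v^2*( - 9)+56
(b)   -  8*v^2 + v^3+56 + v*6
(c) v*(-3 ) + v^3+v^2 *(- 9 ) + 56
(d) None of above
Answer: a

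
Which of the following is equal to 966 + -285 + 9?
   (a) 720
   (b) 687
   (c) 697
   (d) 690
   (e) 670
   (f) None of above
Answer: d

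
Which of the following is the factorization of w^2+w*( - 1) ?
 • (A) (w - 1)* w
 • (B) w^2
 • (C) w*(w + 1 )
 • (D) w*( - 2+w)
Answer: A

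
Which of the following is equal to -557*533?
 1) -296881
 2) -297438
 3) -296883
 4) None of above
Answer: 1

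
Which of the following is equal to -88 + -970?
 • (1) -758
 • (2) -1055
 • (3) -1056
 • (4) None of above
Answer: 4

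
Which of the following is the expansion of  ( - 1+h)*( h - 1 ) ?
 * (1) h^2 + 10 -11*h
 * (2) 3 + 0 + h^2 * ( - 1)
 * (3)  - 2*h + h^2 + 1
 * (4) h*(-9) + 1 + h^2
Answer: 3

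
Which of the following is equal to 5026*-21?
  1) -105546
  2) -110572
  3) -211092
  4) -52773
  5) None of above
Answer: 1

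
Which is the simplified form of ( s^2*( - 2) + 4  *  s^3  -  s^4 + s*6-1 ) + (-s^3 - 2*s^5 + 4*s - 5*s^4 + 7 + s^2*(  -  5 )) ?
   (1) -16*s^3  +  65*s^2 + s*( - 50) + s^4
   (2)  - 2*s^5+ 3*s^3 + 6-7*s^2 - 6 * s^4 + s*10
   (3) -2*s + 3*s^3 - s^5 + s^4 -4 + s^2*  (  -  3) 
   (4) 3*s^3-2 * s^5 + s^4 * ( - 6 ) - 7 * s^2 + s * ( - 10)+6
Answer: 2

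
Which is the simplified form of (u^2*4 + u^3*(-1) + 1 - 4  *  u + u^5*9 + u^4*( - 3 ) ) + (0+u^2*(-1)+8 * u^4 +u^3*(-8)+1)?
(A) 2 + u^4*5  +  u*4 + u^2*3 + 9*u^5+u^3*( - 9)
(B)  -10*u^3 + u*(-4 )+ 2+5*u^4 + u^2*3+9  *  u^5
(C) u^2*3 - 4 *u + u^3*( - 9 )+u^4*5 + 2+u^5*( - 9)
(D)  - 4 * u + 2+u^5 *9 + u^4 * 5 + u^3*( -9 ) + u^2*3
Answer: D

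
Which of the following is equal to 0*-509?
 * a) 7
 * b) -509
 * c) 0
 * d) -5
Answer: c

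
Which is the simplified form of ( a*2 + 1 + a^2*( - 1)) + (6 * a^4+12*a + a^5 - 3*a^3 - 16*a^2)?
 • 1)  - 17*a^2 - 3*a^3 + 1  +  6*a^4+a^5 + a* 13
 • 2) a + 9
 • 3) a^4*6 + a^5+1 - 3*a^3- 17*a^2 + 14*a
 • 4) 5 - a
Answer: 3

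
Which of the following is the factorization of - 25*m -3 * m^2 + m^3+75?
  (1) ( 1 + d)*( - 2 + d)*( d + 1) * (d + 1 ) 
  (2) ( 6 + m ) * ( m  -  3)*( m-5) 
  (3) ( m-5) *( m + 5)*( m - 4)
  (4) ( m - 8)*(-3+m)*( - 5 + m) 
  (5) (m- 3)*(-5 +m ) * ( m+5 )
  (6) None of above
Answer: 5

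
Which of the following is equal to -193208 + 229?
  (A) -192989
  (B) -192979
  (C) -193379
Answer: B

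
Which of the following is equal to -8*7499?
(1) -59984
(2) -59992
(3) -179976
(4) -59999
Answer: 2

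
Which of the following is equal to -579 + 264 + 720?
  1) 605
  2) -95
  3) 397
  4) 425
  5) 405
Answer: 5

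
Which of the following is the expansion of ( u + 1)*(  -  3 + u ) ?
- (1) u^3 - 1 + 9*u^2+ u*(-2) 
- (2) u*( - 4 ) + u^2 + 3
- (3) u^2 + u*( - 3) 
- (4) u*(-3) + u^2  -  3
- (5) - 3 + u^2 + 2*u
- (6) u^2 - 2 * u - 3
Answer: 6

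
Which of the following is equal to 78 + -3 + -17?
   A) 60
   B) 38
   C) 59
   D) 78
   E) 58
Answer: E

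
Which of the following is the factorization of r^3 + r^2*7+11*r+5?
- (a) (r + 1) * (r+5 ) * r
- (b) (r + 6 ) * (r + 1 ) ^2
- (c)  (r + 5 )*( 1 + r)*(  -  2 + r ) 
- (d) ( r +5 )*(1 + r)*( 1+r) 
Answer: d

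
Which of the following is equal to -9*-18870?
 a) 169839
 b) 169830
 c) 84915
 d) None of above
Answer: b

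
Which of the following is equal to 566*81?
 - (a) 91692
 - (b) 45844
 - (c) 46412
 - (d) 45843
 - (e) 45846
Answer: e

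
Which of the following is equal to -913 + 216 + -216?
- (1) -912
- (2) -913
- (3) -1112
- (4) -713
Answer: 2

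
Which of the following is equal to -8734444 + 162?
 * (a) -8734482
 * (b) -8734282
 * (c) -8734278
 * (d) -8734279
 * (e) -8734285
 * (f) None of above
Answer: b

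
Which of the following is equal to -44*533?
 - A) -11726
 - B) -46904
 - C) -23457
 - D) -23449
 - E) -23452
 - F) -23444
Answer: E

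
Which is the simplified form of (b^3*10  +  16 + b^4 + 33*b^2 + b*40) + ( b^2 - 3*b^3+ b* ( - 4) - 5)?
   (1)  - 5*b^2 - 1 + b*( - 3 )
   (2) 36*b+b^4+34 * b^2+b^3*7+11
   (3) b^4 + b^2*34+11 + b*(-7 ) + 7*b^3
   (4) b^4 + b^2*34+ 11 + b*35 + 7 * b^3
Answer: 2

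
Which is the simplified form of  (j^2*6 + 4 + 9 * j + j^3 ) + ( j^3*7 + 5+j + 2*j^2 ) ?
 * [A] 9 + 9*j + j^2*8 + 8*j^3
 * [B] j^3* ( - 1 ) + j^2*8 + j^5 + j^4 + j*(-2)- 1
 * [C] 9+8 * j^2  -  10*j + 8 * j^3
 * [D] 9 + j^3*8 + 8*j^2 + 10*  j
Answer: D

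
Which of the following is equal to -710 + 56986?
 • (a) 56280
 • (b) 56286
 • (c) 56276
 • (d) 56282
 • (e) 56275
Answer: c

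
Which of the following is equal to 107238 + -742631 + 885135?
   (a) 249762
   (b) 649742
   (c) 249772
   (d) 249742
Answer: d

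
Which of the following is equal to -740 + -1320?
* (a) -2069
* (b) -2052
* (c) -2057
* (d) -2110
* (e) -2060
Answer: e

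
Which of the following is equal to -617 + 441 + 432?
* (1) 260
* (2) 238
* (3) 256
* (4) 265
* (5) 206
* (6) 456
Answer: 3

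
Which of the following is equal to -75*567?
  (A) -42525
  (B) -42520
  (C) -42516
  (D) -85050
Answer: A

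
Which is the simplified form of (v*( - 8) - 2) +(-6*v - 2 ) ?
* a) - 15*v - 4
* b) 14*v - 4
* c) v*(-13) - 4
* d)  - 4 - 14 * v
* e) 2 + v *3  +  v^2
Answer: d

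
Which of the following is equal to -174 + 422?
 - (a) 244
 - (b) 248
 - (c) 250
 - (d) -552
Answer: b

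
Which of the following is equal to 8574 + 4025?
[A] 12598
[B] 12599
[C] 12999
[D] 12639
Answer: B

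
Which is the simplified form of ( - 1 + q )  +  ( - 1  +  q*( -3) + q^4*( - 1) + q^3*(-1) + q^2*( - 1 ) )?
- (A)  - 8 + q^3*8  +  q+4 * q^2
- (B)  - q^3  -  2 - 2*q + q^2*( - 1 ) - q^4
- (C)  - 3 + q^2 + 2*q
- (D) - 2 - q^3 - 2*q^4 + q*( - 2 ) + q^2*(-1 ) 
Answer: B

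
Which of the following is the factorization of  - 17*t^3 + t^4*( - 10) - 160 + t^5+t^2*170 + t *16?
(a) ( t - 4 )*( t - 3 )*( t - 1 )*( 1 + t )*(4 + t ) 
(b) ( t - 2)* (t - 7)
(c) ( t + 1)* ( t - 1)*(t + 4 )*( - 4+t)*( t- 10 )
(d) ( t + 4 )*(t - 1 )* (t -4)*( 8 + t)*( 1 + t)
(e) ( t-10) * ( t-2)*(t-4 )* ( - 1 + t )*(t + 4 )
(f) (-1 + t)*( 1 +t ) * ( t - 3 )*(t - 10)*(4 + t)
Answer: c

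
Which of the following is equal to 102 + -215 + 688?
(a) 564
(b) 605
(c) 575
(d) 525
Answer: c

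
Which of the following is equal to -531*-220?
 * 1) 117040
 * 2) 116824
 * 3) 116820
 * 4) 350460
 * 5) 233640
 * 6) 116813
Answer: 3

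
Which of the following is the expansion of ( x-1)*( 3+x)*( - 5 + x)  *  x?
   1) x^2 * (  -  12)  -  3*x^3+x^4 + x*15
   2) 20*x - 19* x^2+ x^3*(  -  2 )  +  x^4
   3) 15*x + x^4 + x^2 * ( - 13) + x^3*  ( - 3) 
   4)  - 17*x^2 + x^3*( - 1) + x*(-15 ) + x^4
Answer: 3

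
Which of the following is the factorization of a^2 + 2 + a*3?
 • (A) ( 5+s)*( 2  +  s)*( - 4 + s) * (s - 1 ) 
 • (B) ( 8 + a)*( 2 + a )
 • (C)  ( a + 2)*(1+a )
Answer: C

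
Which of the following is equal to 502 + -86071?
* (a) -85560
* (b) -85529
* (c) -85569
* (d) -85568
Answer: c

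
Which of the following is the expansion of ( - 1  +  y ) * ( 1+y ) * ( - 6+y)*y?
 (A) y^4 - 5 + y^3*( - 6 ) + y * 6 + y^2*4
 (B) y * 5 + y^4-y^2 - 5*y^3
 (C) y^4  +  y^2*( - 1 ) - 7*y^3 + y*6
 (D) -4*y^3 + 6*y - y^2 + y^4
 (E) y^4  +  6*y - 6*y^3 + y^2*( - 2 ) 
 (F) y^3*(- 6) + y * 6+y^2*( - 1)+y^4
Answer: F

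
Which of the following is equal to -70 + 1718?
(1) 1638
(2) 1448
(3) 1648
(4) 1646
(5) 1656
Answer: 3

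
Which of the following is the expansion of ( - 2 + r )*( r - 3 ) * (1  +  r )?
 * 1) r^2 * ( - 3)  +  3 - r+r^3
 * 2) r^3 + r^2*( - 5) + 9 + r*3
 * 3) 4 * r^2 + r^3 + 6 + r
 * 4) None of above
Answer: 4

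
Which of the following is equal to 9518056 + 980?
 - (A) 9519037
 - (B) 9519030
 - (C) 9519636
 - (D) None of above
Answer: D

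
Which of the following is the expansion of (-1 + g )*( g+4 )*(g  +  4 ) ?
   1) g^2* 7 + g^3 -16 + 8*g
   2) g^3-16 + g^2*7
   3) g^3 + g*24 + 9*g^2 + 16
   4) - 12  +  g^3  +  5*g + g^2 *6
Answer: 1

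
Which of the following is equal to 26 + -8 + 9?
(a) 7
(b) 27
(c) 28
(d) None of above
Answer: b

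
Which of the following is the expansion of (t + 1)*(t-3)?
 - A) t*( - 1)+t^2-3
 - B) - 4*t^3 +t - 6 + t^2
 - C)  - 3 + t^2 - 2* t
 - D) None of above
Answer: C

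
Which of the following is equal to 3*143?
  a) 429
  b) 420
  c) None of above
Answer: a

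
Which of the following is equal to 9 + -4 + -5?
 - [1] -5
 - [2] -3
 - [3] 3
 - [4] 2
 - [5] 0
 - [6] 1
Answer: 5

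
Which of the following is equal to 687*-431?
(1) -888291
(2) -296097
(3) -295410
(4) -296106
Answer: 2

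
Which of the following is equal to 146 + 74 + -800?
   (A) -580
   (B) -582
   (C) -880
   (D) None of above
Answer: A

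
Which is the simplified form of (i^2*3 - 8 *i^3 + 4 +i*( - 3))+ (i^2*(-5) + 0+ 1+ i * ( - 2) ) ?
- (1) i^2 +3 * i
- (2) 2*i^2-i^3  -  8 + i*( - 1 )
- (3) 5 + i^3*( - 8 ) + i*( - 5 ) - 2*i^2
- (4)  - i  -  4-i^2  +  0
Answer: 3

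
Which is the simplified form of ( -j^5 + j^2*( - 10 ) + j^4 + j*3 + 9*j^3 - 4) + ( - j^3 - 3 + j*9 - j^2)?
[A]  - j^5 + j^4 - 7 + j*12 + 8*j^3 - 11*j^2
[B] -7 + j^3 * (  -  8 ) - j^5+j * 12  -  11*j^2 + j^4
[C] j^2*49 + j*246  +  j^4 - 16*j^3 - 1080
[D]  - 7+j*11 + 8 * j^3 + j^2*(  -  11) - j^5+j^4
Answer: A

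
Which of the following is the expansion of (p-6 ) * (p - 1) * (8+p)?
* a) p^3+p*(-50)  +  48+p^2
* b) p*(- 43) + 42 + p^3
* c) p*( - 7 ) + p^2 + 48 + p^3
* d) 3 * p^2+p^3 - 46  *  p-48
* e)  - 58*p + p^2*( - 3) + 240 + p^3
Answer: a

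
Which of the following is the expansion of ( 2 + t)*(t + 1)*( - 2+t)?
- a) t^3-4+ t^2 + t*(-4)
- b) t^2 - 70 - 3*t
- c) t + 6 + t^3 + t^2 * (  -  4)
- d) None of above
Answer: a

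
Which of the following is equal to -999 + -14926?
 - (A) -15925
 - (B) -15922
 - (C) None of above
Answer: A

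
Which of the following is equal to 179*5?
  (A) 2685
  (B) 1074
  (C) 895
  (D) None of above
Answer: C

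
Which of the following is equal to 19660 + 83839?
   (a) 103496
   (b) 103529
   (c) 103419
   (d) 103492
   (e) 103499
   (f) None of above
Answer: e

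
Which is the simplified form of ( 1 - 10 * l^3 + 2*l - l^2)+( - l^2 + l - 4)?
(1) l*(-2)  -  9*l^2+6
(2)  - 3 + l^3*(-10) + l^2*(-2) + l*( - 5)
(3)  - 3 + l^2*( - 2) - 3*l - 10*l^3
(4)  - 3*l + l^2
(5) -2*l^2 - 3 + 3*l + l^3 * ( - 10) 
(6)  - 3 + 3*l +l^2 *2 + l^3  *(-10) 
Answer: 5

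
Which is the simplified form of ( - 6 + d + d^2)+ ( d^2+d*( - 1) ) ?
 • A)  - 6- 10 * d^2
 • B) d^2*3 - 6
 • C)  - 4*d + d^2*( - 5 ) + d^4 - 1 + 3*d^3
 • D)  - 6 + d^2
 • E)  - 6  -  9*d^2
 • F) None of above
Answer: F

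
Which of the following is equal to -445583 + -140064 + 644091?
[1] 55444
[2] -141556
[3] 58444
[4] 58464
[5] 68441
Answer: 3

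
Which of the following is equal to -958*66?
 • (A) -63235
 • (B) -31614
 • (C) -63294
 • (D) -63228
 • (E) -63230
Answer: D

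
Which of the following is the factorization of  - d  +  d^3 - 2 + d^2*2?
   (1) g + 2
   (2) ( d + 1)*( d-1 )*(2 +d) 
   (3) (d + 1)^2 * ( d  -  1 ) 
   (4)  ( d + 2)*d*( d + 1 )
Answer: 2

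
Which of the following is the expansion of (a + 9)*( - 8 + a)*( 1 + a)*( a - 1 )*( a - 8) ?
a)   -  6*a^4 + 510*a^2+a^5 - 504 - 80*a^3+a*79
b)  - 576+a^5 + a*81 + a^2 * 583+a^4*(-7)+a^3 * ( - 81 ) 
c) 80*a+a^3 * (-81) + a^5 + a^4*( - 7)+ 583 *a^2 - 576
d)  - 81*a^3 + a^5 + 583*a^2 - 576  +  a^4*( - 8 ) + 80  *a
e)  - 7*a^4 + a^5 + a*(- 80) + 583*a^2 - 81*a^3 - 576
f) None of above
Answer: c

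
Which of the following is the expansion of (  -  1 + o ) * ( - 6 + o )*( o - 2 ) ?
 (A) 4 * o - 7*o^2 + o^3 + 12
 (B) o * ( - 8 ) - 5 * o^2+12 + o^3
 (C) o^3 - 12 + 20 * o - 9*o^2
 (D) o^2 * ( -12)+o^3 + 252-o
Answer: C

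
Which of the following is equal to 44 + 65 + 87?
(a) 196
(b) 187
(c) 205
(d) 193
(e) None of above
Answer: a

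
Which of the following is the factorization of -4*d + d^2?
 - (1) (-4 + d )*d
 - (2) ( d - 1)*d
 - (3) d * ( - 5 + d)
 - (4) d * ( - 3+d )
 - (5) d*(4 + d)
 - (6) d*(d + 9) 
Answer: 1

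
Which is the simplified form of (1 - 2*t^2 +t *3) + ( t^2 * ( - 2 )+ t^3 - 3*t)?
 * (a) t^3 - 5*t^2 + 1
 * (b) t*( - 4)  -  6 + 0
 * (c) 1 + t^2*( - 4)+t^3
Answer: c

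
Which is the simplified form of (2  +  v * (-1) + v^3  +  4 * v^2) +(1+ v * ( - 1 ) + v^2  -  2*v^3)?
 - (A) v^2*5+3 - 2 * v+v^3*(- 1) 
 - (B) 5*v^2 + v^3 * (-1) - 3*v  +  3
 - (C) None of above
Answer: A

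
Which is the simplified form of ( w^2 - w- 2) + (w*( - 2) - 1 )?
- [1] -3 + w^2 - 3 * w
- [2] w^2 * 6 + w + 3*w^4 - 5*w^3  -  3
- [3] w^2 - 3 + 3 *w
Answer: 1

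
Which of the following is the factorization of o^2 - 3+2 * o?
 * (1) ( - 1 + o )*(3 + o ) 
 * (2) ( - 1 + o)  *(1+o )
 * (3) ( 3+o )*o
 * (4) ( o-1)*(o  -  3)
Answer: 1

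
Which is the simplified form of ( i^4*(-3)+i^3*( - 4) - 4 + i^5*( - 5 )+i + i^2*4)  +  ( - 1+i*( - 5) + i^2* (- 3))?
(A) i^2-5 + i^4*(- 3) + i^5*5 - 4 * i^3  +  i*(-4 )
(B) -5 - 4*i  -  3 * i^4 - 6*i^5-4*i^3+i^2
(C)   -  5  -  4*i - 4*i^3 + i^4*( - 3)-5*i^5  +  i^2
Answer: C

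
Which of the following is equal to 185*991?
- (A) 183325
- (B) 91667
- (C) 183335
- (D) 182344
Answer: C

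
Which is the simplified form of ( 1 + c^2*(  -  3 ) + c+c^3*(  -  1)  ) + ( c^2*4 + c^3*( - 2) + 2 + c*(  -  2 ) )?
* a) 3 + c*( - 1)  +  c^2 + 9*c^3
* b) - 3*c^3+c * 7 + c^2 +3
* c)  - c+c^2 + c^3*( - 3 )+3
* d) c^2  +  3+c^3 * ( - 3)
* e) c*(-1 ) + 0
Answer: c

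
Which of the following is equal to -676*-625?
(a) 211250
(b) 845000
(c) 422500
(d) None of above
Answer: c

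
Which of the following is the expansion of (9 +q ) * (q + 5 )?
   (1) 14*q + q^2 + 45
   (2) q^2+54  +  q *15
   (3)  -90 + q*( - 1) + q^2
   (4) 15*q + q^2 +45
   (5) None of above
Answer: 1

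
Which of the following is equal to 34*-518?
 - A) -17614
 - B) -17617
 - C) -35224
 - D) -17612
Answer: D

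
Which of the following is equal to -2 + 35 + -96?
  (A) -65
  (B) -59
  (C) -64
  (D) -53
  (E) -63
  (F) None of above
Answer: E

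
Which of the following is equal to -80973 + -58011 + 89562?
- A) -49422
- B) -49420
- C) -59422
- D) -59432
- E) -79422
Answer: A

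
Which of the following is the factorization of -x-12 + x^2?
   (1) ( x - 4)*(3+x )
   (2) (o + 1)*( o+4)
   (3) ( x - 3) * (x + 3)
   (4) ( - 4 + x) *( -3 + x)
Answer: 1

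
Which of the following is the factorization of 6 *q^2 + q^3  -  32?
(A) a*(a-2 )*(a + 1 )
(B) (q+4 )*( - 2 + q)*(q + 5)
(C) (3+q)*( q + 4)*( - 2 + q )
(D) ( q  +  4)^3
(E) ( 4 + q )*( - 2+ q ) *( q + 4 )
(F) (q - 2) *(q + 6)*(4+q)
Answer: E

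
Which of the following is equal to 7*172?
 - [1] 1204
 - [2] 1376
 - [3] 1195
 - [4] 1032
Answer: 1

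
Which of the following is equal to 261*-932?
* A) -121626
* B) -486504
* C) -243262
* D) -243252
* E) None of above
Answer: D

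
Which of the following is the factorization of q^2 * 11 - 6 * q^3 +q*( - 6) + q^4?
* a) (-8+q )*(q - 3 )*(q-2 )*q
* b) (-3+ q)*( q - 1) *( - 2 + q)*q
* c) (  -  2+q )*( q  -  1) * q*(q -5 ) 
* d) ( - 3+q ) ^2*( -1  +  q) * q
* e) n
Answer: b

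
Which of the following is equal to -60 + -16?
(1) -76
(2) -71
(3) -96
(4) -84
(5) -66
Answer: 1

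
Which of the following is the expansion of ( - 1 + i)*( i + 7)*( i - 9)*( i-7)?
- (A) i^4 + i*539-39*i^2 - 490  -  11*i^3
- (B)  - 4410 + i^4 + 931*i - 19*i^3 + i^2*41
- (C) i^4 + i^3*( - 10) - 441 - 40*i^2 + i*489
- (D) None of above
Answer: D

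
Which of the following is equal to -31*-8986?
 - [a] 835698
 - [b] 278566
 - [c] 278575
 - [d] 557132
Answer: b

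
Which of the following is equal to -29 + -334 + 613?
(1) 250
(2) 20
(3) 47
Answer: 1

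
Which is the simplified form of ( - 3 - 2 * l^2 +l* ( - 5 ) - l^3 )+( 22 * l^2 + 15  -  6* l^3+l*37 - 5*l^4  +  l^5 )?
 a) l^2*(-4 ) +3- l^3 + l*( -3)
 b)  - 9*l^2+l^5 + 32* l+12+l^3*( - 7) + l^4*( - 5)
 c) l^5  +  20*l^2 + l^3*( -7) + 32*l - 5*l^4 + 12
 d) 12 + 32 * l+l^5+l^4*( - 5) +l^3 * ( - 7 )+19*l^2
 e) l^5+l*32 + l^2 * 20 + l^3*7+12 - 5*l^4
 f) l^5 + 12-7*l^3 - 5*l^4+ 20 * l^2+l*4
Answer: c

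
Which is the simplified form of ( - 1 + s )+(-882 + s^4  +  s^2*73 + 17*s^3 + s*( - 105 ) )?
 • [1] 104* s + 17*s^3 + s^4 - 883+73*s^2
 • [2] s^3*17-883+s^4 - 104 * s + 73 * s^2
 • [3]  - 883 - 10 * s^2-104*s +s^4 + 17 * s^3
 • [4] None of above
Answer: 2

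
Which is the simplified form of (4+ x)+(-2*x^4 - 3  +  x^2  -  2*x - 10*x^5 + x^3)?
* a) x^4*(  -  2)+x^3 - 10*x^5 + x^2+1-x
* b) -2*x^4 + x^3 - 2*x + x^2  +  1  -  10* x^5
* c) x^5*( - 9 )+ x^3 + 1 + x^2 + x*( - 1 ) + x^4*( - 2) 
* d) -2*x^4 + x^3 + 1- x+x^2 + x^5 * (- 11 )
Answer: a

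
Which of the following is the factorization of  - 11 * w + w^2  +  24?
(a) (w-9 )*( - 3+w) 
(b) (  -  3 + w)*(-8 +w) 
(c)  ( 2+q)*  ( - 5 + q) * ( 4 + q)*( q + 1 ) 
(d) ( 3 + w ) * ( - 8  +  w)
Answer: b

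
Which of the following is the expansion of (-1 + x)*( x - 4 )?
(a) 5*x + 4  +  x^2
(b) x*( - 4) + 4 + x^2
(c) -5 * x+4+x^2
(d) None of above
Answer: c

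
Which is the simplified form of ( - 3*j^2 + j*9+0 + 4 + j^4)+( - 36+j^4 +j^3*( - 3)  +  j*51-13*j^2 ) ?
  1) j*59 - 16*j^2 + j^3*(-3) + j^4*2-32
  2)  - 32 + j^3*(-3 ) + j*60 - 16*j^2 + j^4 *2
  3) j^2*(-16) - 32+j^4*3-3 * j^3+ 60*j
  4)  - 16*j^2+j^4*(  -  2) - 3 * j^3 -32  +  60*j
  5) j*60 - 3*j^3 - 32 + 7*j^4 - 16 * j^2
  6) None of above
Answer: 2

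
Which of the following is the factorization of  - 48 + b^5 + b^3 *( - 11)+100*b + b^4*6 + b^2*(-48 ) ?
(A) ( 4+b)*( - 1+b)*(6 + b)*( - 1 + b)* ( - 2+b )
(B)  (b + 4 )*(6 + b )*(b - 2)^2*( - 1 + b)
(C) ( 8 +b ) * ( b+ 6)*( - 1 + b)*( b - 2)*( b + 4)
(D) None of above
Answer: A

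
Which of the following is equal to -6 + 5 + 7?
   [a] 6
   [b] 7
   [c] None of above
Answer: a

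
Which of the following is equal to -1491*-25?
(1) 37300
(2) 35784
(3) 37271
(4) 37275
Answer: 4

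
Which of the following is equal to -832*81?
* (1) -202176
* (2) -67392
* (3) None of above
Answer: 2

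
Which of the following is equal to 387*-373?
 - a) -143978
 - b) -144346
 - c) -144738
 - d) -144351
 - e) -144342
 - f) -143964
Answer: d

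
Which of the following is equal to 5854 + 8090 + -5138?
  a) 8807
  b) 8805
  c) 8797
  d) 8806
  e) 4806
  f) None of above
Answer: d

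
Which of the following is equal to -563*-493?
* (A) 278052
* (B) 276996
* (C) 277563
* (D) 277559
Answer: D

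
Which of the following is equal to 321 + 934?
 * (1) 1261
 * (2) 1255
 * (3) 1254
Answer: 2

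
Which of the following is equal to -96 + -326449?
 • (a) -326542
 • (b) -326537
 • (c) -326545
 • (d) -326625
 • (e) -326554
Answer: c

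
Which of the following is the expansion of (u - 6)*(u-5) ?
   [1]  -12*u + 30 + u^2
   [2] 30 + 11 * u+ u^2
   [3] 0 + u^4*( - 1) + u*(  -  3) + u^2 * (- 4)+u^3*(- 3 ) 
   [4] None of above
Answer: 4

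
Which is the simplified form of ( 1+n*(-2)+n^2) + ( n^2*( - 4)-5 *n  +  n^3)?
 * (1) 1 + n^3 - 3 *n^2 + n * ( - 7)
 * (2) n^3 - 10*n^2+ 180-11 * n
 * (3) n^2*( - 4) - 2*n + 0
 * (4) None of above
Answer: 1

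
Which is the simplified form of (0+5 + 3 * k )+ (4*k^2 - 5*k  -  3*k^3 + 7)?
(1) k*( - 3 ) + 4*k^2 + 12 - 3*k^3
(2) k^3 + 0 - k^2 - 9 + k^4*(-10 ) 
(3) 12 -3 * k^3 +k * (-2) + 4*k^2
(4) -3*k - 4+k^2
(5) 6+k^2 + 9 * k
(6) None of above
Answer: 3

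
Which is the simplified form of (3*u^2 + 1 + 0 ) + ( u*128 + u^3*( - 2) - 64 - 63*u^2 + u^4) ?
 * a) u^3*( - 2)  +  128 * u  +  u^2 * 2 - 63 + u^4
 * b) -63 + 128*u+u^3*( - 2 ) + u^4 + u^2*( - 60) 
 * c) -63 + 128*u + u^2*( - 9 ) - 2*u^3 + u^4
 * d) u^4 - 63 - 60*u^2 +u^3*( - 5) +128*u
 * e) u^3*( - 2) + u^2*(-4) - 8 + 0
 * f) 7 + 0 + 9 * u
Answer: b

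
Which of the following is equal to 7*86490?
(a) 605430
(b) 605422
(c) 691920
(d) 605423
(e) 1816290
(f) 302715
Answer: a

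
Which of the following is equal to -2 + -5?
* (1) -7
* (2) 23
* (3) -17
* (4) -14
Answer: 1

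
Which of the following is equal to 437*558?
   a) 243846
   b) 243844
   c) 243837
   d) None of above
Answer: a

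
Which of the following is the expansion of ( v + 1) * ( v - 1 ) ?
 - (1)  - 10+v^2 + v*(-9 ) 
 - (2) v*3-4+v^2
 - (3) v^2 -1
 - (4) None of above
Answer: 3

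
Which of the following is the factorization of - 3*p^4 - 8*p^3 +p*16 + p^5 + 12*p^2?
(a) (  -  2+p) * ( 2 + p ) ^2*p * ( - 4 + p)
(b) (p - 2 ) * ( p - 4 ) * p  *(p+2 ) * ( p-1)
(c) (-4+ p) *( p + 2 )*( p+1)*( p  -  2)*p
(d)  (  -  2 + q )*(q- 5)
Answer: c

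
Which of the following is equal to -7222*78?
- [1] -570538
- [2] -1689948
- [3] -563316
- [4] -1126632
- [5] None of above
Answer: 3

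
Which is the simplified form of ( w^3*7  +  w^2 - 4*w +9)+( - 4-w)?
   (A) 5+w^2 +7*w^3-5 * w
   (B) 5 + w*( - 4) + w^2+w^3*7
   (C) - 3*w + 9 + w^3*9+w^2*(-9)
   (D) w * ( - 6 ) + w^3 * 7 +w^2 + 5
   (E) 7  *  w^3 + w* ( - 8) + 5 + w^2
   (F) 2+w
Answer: A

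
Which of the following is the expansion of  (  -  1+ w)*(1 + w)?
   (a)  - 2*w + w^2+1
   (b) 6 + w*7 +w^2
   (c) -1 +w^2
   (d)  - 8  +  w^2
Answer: c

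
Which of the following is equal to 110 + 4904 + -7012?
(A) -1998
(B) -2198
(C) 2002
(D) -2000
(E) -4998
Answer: A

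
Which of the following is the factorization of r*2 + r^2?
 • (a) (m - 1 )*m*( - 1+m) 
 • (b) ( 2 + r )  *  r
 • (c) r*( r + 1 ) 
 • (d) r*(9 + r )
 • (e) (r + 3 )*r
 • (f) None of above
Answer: b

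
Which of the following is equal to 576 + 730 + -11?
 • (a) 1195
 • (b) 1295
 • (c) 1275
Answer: b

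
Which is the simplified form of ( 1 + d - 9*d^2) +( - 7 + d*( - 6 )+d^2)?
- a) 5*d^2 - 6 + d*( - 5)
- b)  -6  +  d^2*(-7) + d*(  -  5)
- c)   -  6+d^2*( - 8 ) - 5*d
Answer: c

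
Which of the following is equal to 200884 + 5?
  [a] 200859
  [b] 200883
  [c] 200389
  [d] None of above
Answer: d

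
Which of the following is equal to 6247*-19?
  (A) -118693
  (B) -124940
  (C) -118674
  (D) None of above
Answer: A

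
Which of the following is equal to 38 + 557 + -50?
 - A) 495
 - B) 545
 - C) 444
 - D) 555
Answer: B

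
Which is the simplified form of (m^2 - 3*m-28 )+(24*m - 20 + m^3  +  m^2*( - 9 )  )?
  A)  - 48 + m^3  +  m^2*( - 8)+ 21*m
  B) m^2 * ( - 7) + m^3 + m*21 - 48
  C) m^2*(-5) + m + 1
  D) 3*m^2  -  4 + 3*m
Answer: A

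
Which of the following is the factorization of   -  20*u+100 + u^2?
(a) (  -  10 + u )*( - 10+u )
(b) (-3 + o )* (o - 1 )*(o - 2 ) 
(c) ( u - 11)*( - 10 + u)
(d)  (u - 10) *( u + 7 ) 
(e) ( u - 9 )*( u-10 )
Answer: a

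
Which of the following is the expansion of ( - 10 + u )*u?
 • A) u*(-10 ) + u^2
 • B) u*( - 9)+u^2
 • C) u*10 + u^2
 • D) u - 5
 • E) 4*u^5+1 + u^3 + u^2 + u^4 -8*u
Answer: A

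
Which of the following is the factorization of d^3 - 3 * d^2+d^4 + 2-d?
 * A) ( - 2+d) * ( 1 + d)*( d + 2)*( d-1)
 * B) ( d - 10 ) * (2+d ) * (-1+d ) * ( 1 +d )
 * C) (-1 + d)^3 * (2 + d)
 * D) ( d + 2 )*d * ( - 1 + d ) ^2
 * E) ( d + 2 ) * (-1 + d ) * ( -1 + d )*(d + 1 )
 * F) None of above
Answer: E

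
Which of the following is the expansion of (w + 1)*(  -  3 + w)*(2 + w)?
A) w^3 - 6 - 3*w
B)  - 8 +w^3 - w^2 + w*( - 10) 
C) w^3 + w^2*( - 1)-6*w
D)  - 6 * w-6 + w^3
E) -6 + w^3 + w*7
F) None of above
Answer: F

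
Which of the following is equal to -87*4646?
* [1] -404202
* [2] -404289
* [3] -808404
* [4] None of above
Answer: 1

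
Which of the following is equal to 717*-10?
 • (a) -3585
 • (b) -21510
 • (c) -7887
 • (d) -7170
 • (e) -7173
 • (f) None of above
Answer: d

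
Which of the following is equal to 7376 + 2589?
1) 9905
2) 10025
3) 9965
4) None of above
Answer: 3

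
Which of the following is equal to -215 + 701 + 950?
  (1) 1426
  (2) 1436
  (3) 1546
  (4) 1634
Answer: 2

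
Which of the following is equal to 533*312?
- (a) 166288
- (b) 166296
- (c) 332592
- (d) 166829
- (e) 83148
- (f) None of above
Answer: b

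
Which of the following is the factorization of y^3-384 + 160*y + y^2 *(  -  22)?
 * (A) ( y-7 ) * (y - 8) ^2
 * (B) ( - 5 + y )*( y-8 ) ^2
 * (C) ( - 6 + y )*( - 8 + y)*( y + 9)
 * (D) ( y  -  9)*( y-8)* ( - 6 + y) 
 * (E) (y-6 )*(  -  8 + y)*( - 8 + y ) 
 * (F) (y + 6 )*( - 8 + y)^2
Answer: E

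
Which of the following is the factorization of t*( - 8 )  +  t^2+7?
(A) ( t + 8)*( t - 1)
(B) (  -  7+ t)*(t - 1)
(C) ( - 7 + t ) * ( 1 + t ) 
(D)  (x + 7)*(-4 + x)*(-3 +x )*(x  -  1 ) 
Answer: B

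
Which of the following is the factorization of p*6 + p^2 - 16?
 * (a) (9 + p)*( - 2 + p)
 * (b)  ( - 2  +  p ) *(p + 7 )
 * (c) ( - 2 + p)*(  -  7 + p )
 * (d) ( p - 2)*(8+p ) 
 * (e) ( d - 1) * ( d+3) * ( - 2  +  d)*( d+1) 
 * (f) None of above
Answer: d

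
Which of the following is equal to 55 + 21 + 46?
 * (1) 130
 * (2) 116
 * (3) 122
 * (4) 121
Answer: 3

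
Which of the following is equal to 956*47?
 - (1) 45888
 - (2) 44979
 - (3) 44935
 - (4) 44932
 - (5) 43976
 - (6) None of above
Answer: 4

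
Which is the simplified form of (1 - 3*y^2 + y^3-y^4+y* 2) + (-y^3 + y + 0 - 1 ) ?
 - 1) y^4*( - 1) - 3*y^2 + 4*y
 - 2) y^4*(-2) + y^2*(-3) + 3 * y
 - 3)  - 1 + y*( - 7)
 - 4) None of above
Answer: 4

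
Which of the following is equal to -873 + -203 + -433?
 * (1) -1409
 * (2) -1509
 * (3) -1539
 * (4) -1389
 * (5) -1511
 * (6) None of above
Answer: 2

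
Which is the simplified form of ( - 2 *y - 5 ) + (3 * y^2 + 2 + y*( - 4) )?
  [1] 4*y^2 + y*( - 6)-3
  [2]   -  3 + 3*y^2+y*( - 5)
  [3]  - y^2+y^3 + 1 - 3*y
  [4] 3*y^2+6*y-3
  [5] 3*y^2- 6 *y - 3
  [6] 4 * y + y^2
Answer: 5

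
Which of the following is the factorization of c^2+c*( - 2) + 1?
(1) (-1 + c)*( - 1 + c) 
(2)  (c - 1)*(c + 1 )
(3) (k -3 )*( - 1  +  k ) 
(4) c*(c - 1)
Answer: 1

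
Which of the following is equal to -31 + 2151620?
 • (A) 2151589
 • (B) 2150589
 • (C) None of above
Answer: A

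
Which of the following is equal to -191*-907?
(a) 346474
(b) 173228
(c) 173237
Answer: c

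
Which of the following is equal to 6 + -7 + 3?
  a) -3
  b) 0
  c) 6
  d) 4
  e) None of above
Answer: e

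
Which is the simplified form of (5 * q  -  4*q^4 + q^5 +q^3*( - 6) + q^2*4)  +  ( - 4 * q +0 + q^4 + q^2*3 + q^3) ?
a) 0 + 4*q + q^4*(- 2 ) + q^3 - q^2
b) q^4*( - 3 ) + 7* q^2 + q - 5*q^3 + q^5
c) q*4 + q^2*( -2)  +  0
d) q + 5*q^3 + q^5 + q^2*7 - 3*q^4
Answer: b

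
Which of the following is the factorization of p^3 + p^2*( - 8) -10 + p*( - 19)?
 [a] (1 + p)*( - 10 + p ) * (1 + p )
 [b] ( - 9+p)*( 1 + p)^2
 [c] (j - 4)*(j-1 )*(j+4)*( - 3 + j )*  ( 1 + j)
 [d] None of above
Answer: a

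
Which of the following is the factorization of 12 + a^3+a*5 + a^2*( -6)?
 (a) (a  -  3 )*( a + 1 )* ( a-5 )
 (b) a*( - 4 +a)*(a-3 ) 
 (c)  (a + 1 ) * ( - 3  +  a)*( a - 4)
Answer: c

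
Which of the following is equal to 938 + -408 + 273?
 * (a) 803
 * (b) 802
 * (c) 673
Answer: a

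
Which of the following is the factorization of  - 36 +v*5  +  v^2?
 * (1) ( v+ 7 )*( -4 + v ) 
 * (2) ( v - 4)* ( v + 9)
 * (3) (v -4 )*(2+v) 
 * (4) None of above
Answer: 2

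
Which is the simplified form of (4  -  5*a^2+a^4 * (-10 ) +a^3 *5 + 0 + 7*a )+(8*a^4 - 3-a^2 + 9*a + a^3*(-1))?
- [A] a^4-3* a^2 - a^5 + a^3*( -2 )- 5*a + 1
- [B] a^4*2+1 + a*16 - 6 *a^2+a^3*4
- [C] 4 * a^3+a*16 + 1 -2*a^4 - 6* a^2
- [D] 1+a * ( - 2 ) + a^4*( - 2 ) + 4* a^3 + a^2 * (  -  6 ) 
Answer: C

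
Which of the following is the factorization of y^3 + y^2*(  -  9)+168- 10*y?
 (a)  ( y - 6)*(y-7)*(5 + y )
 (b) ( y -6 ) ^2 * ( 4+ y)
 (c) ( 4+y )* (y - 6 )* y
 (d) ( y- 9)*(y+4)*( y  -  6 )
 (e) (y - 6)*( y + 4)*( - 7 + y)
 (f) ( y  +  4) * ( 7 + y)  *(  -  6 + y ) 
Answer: e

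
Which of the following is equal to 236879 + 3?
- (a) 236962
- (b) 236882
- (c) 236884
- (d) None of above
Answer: b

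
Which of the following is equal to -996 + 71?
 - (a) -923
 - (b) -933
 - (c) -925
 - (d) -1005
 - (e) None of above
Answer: c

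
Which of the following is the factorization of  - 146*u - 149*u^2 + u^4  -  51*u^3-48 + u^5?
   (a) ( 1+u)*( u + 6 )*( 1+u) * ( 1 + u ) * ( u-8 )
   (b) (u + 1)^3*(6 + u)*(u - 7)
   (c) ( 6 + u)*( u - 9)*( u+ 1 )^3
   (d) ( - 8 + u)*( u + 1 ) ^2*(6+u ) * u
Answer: a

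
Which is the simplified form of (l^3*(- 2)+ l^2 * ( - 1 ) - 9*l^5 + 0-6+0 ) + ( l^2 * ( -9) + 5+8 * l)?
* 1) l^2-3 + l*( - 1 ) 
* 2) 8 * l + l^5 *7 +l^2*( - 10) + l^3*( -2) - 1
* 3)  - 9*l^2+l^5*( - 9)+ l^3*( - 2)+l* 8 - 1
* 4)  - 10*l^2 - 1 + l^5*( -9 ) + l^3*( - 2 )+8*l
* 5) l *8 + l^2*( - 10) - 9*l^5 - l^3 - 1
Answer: 4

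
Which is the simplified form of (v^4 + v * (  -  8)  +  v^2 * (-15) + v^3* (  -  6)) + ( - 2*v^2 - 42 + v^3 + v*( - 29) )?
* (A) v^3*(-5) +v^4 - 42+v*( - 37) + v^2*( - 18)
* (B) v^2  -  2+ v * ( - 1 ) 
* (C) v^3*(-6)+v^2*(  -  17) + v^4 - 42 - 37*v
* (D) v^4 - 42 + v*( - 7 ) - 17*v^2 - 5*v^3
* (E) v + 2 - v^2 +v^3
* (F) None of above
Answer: F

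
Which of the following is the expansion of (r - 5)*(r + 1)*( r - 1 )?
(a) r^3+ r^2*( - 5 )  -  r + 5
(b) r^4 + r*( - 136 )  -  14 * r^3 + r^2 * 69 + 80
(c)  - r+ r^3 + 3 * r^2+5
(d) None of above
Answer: a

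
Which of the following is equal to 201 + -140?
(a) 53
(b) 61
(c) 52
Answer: b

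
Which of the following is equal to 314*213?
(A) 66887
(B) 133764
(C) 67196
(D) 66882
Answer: D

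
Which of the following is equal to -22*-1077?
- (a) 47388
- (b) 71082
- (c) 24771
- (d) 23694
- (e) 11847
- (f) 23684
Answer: d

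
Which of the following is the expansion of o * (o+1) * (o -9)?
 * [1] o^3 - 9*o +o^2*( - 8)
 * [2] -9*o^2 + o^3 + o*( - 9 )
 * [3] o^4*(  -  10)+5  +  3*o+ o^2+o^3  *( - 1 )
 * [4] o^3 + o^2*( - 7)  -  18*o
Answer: 1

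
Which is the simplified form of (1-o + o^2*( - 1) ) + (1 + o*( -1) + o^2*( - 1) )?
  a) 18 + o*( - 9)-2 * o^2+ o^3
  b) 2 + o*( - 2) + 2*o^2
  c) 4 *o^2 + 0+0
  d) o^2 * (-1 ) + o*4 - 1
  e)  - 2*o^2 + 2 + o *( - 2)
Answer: e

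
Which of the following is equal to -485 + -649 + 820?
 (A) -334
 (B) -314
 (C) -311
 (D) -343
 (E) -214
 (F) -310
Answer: B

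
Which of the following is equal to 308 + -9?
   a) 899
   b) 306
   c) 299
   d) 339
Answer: c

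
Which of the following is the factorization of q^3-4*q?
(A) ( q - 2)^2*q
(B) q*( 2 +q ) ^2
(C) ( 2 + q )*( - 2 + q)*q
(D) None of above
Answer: C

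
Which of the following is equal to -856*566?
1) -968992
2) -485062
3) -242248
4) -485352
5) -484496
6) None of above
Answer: 5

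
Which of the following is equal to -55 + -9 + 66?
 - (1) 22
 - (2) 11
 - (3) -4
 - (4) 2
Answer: 4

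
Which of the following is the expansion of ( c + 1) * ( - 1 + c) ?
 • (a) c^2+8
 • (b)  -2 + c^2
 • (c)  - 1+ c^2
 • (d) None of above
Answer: c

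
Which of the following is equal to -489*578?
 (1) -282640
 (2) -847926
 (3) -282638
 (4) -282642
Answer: 4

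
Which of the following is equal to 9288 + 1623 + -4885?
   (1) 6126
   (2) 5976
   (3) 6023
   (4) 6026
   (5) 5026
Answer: 4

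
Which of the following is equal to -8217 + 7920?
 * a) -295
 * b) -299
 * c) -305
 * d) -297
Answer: d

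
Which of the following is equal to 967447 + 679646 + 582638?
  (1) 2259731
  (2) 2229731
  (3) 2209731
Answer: 2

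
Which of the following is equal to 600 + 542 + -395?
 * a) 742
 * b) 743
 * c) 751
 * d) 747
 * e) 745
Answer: d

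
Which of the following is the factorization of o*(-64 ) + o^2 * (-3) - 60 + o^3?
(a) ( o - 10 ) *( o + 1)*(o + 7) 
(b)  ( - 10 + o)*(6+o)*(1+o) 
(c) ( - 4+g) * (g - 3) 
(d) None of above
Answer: b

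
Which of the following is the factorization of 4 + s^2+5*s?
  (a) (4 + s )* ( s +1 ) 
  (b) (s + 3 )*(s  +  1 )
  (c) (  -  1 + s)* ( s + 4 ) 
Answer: a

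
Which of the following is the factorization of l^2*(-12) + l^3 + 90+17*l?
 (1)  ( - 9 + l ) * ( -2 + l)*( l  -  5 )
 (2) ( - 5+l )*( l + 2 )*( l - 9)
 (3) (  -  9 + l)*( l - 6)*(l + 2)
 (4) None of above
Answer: 2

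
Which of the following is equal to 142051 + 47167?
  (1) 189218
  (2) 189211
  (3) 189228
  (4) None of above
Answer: 1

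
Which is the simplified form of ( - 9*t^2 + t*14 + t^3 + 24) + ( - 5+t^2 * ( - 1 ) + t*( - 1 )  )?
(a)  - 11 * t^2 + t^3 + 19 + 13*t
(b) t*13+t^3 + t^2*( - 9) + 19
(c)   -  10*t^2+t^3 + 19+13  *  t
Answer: c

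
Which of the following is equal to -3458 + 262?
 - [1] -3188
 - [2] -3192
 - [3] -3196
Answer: 3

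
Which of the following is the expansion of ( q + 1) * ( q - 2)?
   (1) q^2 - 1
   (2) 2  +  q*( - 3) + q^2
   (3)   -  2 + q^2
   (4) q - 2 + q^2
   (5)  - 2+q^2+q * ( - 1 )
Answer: 5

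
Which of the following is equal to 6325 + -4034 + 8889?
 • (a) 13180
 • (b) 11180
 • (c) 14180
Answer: b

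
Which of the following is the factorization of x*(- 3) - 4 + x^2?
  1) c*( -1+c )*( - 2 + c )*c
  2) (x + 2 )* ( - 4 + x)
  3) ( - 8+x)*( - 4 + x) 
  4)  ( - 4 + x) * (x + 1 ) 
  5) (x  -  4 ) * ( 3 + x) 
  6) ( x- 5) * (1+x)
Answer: 4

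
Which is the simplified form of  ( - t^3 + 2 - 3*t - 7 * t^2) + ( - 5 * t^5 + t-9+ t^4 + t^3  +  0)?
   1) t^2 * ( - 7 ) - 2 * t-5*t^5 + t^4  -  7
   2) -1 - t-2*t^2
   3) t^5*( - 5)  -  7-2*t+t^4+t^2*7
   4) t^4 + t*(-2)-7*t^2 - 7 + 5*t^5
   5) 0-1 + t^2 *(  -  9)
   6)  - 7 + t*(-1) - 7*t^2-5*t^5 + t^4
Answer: 1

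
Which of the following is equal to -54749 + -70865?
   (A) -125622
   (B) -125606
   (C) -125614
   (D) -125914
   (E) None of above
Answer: C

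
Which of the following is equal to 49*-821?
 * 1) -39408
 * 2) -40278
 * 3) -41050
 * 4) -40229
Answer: 4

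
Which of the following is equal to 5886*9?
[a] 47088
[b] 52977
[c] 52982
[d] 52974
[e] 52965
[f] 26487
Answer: d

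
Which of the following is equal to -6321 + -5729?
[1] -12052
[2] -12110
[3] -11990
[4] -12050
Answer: 4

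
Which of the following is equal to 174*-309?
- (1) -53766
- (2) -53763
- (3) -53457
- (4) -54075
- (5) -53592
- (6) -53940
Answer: 1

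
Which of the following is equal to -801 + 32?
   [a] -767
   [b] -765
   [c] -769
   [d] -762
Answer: c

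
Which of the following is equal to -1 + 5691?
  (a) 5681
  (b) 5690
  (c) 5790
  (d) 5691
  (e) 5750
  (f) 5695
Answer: b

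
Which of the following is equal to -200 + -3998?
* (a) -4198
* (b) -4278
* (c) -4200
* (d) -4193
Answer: a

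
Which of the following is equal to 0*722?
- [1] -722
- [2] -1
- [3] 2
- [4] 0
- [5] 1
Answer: 4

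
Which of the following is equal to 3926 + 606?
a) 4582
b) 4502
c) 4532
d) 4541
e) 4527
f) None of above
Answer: c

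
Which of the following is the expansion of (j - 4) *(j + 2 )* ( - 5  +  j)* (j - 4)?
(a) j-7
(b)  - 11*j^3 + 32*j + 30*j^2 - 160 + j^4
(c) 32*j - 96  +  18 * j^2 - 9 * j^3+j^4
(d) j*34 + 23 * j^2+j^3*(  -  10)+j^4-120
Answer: b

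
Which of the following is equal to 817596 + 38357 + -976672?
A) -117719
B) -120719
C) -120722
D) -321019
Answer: B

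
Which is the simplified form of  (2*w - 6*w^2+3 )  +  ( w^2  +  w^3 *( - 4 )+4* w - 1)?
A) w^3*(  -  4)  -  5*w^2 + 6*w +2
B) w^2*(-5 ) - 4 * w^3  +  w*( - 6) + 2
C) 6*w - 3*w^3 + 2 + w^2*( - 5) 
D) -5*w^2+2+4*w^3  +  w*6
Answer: A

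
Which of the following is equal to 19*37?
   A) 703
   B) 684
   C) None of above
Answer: A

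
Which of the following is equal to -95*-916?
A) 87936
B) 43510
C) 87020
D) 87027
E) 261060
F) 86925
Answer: C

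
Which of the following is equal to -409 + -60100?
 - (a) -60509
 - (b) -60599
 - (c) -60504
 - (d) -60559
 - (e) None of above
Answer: a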